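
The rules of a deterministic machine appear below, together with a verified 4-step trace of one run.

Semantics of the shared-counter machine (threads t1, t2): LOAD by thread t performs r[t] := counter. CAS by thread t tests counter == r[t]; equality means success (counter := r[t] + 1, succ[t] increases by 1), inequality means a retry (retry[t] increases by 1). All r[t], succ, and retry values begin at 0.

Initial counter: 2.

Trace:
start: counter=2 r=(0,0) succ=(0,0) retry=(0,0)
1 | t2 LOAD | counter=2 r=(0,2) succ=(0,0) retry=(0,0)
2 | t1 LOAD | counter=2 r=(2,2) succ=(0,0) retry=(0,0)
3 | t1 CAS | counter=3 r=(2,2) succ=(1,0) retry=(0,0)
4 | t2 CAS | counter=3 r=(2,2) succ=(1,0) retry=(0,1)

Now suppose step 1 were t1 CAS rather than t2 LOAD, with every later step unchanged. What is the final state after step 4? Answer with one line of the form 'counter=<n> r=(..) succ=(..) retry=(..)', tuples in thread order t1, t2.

(re-executing from step 1 with the substitution; state before step 1: counter=2 r=(0,0) succ=(0,0) retry=(0,0))
1 | t1 CAS | counter=2 r=(0,0) succ=(0,0) retry=(1,0)
2 | t1 LOAD | counter=2 r=(2,0) succ=(0,0) retry=(1,0)
3 | t1 CAS | counter=3 r=(2,0) succ=(1,0) retry=(1,0)
4 | t2 CAS | counter=3 r=(2,0) succ=(1,0) retry=(1,1)

counter=3 r=(2,0) succ=(1,0) retry=(1,1)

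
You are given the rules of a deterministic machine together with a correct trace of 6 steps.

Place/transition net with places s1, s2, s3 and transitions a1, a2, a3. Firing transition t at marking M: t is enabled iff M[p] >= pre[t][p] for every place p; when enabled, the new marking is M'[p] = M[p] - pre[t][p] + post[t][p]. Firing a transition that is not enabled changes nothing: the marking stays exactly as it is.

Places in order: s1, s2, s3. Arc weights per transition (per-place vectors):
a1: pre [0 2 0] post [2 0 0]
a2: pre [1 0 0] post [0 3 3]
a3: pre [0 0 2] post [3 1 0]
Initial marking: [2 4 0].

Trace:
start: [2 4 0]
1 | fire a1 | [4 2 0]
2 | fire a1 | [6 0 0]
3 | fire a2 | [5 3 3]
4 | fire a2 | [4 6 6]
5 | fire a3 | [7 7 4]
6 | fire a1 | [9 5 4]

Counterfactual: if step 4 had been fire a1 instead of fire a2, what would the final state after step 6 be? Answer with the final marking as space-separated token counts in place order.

(re-executing from step 4 with the substitution; state before step 4: [5 3 3])
4 | fire a1 | [7 1 3]
5 | fire a3 | [10 2 1]
6 | fire a1 | [12 0 1]

12 0 1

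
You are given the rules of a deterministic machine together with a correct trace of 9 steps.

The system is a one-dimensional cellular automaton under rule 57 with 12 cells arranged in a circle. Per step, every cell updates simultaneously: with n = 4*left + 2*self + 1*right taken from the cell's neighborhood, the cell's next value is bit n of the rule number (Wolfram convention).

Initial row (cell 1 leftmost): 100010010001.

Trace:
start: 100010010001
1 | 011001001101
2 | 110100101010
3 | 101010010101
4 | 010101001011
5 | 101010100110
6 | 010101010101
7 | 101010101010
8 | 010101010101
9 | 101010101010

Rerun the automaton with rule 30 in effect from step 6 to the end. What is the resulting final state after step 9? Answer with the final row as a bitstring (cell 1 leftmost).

011010100101

(re-executing steps 6..9 under rule 30; state before step 6: 101010100110)
6 | 101010111100
7 | 101010100011
8 | 001010110110
9 | 011010100101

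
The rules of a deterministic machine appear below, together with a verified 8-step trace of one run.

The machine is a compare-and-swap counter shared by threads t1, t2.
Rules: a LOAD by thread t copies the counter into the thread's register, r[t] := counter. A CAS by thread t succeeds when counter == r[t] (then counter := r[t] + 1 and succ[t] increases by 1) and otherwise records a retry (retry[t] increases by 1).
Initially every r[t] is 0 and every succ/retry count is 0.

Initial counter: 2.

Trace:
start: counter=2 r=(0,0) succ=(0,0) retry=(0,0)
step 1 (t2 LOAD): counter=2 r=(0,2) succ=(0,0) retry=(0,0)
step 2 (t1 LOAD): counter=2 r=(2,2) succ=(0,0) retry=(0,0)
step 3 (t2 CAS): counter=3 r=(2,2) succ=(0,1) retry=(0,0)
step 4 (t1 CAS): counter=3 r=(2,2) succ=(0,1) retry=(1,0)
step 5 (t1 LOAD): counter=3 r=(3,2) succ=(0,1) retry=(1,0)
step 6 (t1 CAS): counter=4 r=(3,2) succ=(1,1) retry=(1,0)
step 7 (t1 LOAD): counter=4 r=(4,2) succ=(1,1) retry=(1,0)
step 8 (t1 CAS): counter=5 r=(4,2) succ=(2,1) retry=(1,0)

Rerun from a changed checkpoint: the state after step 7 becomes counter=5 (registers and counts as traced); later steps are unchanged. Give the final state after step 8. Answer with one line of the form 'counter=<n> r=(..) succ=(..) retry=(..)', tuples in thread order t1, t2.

state after step 7 := counter=5 r=(4,2) succ=(1,1) retry=(1,0)
step 8 (t1 CAS): counter=5 r=(4,2) succ=(1,1) retry=(2,0)

counter=5 r=(4,2) succ=(1,1) retry=(2,0)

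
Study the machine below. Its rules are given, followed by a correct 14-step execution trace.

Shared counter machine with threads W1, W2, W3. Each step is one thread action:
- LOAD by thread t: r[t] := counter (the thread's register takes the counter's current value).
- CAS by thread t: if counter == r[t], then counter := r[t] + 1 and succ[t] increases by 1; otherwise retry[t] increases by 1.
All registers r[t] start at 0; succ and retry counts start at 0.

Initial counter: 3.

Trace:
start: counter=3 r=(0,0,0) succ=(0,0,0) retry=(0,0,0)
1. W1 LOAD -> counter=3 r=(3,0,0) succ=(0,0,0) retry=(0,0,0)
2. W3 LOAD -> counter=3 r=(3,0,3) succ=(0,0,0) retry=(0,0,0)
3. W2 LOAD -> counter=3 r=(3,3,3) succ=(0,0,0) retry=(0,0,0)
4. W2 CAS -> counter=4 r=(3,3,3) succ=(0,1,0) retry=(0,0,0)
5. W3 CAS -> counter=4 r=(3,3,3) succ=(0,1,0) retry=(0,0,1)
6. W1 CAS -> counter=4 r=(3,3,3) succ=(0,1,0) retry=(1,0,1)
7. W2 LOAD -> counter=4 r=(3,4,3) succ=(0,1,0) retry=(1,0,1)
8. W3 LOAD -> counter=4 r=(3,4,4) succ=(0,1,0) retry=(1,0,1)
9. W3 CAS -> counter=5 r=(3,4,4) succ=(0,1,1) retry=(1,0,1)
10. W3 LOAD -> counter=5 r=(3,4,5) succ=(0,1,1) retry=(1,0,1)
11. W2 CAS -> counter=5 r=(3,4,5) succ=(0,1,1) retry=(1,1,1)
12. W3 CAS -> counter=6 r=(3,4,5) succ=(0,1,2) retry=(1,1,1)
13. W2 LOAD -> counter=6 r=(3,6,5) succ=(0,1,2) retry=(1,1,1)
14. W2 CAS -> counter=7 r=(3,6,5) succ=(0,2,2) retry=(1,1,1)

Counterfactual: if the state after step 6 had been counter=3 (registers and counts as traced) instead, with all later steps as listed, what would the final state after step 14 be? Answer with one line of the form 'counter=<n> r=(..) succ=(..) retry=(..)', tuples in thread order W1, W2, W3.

state after step 6 := counter=3 r=(3,3,3) succ=(0,1,0) retry=(1,0,1)
7. W2 LOAD -> counter=3 r=(3,3,3) succ=(0,1,0) retry=(1,0,1)
8. W3 LOAD -> counter=3 r=(3,3,3) succ=(0,1,0) retry=(1,0,1)
9. W3 CAS -> counter=4 r=(3,3,3) succ=(0,1,1) retry=(1,0,1)
10. W3 LOAD -> counter=4 r=(3,3,4) succ=(0,1,1) retry=(1,0,1)
11. W2 CAS -> counter=4 r=(3,3,4) succ=(0,1,1) retry=(1,1,1)
12. W3 CAS -> counter=5 r=(3,3,4) succ=(0,1,2) retry=(1,1,1)
13. W2 LOAD -> counter=5 r=(3,5,4) succ=(0,1,2) retry=(1,1,1)
14. W2 CAS -> counter=6 r=(3,5,4) succ=(0,2,2) retry=(1,1,1)

counter=6 r=(3,5,4) succ=(0,2,2) retry=(1,1,1)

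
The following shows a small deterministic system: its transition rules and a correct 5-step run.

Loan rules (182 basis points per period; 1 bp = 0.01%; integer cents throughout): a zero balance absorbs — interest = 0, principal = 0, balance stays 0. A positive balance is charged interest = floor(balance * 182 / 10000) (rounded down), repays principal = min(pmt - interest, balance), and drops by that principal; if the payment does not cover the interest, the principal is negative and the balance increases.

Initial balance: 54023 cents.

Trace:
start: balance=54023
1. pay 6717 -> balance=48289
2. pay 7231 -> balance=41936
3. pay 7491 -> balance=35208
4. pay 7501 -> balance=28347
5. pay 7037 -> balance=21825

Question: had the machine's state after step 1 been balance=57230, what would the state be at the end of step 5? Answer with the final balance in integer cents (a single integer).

state after step 1 := balance=57230
2. pay 7231 -> balance=51040
3. pay 7491 -> balance=44477
4. pay 7501 -> balance=37785
5. pay 7037 -> balance=31435

31435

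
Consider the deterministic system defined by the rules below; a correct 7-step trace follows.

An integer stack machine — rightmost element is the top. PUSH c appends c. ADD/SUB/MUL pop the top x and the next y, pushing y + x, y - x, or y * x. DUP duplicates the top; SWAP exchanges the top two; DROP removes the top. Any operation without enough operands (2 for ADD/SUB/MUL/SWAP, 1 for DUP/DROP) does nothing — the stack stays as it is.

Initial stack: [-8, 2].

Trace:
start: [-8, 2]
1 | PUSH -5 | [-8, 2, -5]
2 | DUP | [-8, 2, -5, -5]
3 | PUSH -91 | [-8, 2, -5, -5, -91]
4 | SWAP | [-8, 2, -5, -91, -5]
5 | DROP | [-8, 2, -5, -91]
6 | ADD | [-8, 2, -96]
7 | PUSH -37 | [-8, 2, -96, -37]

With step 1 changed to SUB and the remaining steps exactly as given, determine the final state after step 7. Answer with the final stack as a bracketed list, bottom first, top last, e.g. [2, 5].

(re-executing from step 1 with the substitution; state before step 1: [-8, 2])
1 | SUB | [-10]
2 | DUP | [-10, -10]
3 | PUSH -91 | [-10, -10, -91]
4 | SWAP | [-10, -91, -10]
5 | DROP | [-10, -91]
6 | ADD | [-101]
7 | PUSH -37 | [-101, -37]

[-101, -37]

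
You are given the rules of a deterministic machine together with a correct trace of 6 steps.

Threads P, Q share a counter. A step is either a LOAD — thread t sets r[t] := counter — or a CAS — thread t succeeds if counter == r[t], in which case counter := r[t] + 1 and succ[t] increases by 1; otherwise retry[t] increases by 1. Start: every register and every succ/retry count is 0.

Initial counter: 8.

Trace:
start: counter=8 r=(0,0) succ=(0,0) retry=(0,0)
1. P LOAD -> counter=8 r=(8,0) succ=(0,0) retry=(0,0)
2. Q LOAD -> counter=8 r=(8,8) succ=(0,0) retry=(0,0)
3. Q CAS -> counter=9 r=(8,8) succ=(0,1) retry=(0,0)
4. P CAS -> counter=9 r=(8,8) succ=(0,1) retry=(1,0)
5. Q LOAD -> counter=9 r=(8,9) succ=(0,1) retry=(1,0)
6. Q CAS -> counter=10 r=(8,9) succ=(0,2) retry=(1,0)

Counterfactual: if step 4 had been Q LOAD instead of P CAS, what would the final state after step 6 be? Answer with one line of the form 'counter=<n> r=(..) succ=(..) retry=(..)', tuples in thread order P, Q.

counter=10 r=(8,9) succ=(0,2) retry=(0,0)

(re-executing from step 4 with the substitution; state before step 4: counter=9 r=(8,8) succ=(0,1) retry=(0,0))
4. Q LOAD -> counter=9 r=(8,9) succ=(0,1) retry=(0,0)
5. Q LOAD -> counter=9 r=(8,9) succ=(0,1) retry=(0,0)
6. Q CAS -> counter=10 r=(8,9) succ=(0,2) retry=(0,0)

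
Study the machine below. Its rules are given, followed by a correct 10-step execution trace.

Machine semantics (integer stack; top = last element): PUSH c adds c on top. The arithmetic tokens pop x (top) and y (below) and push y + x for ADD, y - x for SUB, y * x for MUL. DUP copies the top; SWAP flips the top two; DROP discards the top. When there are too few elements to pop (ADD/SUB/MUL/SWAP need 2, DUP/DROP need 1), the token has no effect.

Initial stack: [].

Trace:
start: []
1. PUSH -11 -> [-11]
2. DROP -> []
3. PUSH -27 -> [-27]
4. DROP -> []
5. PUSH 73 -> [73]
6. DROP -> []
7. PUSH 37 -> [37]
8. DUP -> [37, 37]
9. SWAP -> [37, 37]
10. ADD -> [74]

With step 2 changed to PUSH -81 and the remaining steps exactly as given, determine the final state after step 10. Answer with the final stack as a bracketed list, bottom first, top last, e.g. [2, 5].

(re-executing from step 2 with the substitution; state before step 2: [-11])
2. PUSH -81 -> [-11, -81]
3. PUSH -27 -> [-11, -81, -27]
4. DROP -> [-11, -81]
5. PUSH 73 -> [-11, -81, 73]
6. DROP -> [-11, -81]
7. PUSH 37 -> [-11, -81, 37]
8. DUP -> [-11, -81, 37, 37]
9. SWAP -> [-11, -81, 37, 37]
10. ADD -> [-11, -81, 74]

[-11, -81, 74]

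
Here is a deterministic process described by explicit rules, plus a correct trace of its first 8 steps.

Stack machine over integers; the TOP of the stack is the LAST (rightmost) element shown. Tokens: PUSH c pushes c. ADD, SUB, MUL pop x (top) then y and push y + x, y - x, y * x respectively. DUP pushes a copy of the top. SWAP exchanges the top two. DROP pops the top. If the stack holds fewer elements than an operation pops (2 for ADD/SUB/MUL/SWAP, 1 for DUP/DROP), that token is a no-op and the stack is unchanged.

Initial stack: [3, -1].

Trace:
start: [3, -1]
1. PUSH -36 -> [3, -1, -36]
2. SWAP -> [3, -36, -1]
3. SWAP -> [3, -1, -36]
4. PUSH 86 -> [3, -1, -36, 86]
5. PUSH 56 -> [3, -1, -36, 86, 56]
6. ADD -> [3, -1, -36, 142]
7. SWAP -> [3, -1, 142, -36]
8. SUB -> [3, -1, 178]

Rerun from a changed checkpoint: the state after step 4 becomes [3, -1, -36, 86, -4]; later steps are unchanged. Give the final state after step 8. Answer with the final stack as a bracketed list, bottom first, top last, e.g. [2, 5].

[3, -1, -36, -34]

state after step 4 := [3, -1, -36, 86, -4]
5. PUSH 56 -> [3, -1, -36, 86, -4, 56]
6. ADD -> [3, -1, -36, 86, 52]
7. SWAP -> [3, -1, -36, 52, 86]
8. SUB -> [3, -1, -36, -34]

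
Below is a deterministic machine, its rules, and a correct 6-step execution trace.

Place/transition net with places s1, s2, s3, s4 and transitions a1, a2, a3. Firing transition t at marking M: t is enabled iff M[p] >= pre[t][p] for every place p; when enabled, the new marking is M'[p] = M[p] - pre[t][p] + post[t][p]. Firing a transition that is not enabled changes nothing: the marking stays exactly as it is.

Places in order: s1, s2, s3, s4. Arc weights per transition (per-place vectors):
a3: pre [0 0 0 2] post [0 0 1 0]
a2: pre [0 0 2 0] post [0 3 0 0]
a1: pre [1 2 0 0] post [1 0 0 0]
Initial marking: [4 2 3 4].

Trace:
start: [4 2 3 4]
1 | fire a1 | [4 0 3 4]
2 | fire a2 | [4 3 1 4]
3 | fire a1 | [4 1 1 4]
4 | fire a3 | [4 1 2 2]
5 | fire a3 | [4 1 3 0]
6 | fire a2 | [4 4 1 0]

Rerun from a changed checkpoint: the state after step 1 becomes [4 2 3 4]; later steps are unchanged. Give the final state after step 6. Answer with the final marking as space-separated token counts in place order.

state after step 1 := [4 2 3 4]
2 | fire a2 | [4 5 1 4]
3 | fire a1 | [4 3 1 4]
4 | fire a3 | [4 3 2 2]
5 | fire a3 | [4 3 3 0]
6 | fire a2 | [4 6 1 0]

4 6 1 0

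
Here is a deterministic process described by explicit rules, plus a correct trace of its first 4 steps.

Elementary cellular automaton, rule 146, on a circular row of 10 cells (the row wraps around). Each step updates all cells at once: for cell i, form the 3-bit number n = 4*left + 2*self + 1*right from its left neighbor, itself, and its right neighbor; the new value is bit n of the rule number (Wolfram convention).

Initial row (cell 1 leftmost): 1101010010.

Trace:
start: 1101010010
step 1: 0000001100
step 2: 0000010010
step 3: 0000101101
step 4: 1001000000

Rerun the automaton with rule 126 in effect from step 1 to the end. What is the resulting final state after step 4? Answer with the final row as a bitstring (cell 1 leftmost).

0000000000

(re-executing steps 1..4 under rule 126; state before step 1: 1101010010)
step 1: 1111111111
step 2: 0000000000
step 3: 0000000000
step 4: 0000000000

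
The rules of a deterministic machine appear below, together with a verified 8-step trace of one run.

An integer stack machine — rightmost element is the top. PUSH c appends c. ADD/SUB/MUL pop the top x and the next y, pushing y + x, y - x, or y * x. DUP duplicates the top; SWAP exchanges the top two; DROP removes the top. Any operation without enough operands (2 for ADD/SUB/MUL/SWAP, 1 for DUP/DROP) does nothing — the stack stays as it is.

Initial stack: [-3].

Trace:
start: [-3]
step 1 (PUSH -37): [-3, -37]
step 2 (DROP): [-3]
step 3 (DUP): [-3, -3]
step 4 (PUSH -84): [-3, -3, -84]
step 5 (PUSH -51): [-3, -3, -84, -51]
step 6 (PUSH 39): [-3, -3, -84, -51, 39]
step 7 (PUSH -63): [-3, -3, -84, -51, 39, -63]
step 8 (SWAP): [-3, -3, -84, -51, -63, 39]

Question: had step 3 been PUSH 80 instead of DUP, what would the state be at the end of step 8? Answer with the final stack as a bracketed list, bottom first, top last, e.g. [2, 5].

[-3, 80, -84, -51, -63, 39]

(re-executing from step 3 with the substitution; state before step 3: [-3])
step 3 (PUSH 80): [-3, 80]
step 4 (PUSH -84): [-3, 80, -84]
step 5 (PUSH -51): [-3, 80, -84, -51]
step 6 (PUSH 39): [-3, 80, -84, -51, 39]
step 7 (PUSH -63): [-3, 80, -84, -51, 39, -63]
step 8 (SWAP): [-3, 80, -84, -51, -63, 39]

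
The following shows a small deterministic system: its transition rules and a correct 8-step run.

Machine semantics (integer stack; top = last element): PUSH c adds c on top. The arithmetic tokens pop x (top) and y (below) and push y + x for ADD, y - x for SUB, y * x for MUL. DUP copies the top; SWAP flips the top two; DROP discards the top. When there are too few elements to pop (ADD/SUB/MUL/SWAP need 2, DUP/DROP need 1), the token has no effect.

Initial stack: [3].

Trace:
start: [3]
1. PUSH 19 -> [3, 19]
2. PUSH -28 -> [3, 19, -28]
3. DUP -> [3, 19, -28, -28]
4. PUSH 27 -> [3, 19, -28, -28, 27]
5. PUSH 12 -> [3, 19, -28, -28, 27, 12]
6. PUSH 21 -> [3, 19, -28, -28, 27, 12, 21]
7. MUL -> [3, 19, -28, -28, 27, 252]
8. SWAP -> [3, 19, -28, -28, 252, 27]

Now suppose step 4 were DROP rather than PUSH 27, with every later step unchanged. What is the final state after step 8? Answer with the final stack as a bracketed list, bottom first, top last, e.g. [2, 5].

[3, 19, 252, -28]

(re-executing from step 4 with the substitution; state before step 4: [3, 19, -28, -28])
4. DROP -> [3, 19, -28]
5. PUSH 12 -> [3, 19, -28, 12]
6. PUSH 21 -> [3, 19, -28, 12, 21]
7. MUL -> [3, 19, -28, 252]
8. SWAP -> [3, 19, 252, -28]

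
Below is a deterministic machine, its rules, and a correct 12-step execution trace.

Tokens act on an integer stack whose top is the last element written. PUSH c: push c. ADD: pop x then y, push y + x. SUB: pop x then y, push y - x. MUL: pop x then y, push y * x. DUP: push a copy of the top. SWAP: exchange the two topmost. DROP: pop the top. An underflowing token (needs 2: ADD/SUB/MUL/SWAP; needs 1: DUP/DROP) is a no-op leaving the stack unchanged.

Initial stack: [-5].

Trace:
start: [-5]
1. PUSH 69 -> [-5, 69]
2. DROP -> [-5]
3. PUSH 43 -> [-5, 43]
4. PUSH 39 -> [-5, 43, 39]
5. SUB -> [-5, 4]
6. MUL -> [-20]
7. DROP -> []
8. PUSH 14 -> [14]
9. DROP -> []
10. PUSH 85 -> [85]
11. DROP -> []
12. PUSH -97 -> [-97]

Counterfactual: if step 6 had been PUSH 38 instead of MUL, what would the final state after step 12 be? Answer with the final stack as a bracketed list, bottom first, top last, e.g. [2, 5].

(re-executing from step 6 with the substitution; state before step 6: [-5, 4])
6. PUSH 38 -> [-5, 4, 38]
7. DROP -> [-5, 4]
8. PUSH 14 -> [-5, 4, 14]
9. DROP -> [-5, 4]
10. PUSH 85 -> [-5, 4, 85]
11. DROP -> [-5, 4]
12. PUSH -97 -> [-5, 4, -97]

[-5, 4, -97]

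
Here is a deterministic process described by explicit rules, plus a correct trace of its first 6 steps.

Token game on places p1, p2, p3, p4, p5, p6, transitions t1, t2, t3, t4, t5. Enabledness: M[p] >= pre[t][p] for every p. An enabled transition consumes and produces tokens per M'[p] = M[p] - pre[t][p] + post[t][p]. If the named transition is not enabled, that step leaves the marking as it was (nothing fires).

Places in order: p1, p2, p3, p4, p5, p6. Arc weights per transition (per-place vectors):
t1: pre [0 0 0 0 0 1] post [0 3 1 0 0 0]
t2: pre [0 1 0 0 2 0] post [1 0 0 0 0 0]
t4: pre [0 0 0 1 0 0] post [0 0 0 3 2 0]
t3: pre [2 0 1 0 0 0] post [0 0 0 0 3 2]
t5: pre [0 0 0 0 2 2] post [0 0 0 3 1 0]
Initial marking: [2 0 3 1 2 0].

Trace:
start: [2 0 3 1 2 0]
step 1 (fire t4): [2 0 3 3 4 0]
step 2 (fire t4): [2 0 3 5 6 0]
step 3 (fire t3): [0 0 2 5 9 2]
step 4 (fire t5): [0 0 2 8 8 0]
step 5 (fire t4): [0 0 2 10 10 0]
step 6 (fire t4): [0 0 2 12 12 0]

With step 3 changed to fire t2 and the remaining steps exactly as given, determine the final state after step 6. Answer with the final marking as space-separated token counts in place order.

(re-executing from step 3 with the substitution; state before step 3: [2 0 3 5 6 0])
step 3 (fire t2): [2 0 3 5 6 0]
step 4 (fire t5): [2 0 3 5 6 0]
step 5 (fire t4): [2 0 3 7 8 0]
step 6 (fire t4): [2 0 3 9 10 0]

2 0 3 9 10 0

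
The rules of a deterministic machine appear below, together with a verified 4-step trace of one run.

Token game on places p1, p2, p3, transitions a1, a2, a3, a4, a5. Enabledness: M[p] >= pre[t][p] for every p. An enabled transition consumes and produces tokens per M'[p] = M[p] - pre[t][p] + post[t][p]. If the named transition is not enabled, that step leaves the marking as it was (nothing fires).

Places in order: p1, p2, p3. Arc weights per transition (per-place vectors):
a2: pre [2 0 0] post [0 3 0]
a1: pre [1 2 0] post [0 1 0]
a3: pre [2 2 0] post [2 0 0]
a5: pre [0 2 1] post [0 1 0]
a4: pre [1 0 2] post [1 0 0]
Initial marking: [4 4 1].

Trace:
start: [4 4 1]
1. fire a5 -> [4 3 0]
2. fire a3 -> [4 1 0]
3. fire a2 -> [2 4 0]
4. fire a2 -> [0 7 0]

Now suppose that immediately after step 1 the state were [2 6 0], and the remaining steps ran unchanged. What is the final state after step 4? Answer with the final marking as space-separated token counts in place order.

0 7 0

state after step 1 := [2 6 0]
2. fire a3 -> [2 4 0]
3. fire a2 -> [0 7 0]
4. fire a2 -> [0 7 0]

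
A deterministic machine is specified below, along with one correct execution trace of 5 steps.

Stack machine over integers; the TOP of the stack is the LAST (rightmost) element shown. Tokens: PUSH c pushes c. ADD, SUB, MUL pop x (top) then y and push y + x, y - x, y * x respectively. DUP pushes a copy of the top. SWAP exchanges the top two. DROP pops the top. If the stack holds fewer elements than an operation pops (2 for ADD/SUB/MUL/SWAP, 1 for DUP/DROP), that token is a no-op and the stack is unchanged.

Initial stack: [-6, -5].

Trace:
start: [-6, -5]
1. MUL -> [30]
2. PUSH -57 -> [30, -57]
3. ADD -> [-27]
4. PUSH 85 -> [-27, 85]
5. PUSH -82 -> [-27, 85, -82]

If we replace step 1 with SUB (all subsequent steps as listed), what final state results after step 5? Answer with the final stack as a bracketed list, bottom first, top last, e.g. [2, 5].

[-58, 85, -82]

(re-executing from step 1 with the substitution; state before step 1: [-6, -5])
1. SUB -> [-1]
2. PUSH -57 -> [-1, -57]
3. ADD -> [-58]
4. PUSH 85 -> [-58, 85]
5. PUSH -82 -> [-58, 85, -82]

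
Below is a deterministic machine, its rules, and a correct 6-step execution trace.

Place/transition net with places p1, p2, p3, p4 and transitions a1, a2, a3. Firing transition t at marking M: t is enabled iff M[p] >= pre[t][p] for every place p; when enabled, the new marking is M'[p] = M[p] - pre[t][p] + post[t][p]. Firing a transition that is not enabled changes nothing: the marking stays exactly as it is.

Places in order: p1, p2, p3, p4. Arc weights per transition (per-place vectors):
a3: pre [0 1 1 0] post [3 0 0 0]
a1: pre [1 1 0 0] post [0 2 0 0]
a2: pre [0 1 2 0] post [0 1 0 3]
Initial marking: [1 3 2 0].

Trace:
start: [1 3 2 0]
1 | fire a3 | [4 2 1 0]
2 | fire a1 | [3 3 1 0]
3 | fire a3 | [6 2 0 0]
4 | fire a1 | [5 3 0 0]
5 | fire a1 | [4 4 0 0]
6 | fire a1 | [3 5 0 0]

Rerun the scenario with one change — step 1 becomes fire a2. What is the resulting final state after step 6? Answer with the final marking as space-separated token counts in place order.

0 4 0 3

(re-executing from step 1 with the substitution; state before step 1: [1 3 2 0])
1 | fire a2 | [1 3 0 3]
2 | fire a1 | [0 4 0 3]
3 | fire a3 | [0 4 0 3]
4 | fire a1 | [0 4 0 3]
5 | fire a1 | [0 4 0 3]
6 | fire a1 | [0 4 0 3]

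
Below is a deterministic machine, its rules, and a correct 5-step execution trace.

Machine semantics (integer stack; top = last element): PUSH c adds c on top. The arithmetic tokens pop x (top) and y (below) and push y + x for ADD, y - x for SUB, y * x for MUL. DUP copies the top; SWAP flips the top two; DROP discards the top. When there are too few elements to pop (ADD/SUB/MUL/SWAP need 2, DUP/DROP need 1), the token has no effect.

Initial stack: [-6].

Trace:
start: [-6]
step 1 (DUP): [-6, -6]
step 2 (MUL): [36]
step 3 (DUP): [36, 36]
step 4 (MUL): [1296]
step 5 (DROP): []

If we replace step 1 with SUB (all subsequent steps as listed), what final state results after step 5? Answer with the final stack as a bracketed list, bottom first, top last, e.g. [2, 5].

[]

(re-executing from step 1 with the substitution; state before step 1: [-6])
step 1 (SUB): [-6]
step 2 (MUL): [-6]
step 3 (DUP): [-6, -6]
step 4 (MUL): [36]
step 5 (DROP): []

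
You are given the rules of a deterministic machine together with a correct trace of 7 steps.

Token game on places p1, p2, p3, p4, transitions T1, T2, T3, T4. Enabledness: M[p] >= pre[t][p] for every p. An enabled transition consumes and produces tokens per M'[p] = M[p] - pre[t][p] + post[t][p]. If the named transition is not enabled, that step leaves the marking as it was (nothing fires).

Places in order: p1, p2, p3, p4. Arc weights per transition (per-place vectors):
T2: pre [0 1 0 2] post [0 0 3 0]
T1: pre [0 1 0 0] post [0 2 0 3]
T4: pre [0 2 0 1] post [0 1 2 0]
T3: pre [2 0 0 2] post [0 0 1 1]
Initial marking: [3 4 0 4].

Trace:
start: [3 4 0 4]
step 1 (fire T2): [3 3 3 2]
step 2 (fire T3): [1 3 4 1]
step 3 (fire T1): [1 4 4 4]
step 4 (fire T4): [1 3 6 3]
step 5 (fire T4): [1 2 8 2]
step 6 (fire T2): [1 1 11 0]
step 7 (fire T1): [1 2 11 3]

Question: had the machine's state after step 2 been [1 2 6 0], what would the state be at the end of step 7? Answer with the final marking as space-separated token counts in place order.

state after step 2 := [1 2 6 0]
step 3 (fire T1): [1 3 6 3]
step 4 (fire T4): [1 2 8 2]
step 5 (fire T4): [1 1 10 1]
step 6 (fire T2): [1 1 10 1]
step 7 (fire T1): [1 2 10 4]

1 2 10 4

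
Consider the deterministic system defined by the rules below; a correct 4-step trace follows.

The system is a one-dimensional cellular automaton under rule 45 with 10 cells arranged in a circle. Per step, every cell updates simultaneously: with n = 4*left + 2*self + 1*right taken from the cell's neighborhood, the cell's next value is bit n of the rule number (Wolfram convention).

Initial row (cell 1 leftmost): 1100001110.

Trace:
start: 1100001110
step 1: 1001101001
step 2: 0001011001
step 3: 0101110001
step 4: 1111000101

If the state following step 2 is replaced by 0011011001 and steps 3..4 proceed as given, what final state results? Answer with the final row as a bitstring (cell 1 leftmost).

state after step 2 := 0011011001
step 3: 0010110001
step 4: 0011100101

0011100101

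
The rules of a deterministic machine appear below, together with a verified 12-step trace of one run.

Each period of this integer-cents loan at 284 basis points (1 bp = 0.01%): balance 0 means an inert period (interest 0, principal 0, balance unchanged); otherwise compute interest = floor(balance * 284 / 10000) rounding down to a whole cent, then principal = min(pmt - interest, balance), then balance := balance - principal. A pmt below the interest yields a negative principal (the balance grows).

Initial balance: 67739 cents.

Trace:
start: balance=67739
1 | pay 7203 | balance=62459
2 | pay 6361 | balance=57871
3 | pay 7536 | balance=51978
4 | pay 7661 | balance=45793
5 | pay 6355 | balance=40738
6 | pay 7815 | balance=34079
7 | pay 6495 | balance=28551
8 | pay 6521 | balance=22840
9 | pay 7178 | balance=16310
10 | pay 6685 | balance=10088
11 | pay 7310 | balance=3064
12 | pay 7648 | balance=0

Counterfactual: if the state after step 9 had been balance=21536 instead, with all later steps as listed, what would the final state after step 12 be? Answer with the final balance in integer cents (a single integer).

state after step 9 := balance=21536
10 | pay 6685 | balance=15462
11 | pay 7310 | balance=8591
12 | pay 7648 | balance=1186

1186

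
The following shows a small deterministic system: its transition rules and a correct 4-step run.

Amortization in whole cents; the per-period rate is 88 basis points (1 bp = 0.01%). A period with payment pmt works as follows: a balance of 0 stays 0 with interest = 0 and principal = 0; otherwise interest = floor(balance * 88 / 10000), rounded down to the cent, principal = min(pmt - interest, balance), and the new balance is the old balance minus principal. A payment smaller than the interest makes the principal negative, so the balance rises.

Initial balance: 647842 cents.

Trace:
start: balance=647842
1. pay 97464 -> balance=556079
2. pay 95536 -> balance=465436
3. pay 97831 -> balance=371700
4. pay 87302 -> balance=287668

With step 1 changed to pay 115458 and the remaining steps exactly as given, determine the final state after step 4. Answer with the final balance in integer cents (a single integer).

269196

(re-executing from step 1 with the substitution; state before step 1: balance=647842)
1. pay 115458 -> balance=538085
2. pay 95536 -> balance=447284
3. pay 97831 -> balance=353389
4. pay 87302 -> balance=269196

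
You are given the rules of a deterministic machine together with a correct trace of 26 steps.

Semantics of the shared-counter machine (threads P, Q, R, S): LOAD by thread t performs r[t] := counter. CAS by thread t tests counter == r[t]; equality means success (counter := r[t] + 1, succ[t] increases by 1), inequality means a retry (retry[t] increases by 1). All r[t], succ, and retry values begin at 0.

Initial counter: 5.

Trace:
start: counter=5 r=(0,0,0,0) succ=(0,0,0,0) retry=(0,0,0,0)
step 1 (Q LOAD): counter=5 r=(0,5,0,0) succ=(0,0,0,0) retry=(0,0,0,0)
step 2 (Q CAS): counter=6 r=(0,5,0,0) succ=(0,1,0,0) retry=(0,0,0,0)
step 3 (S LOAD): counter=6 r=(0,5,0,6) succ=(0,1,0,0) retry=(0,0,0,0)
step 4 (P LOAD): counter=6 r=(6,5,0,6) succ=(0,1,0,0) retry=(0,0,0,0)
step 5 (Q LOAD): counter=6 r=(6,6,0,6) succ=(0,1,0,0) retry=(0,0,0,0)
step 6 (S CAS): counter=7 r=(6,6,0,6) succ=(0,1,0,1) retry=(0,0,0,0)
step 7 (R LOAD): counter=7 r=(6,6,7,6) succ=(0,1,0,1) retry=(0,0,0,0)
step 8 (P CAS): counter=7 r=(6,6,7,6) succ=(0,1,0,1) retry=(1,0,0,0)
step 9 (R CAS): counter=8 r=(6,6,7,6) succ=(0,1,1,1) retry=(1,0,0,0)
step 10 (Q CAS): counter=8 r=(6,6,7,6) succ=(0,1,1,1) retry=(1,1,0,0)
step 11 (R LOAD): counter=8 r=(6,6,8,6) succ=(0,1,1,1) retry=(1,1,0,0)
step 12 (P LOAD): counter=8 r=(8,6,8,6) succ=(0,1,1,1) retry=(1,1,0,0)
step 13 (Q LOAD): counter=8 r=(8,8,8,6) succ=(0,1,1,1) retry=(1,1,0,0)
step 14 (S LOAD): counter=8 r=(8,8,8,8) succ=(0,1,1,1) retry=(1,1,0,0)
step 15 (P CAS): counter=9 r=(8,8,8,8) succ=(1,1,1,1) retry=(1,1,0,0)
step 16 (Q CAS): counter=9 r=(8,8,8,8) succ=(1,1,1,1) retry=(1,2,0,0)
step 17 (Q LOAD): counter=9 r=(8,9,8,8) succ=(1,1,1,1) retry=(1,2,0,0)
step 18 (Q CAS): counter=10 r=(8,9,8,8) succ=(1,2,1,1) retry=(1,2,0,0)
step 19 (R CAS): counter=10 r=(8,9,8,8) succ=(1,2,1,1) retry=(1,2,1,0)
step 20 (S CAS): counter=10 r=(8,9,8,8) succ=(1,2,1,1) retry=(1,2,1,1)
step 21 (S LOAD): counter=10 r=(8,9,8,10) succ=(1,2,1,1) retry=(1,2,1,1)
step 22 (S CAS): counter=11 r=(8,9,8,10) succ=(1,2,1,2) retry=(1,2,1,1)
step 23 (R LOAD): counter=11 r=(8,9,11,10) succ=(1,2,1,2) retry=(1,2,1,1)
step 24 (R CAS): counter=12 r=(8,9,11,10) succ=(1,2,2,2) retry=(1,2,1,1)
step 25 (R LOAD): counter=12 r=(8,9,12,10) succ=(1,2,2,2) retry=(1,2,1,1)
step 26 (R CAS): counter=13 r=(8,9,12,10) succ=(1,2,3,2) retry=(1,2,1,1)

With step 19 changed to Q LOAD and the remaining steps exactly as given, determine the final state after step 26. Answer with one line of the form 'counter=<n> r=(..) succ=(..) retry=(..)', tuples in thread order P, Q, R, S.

counter=13 r=(8,10,12,10) succ=(1,2,3,2) retry=(1,2,0,1)

(re-executing from step 19 with the substitution; state before step 19: counter=10 r=(8,9,8,8) succ=(1,2,1,1) retry=(1,2,0,0))
step 19 (Q LOAD): counter=10 r=(8,10,8,8) succ=(1,2,1,1) retry=(1,2,0,0)
step 20 (S CAS): counter=10 r=(8,10,8,8) succ=(1,2,1,1) retry=(1,2,0,1)
step 21 (S LOAD): counter=10 r=(8,10,8,10) succ=(1,2,1,1) retry=(1,2,0,1)
step 22 (S CAS): counter=11 r=(8,10,8,10) succ=(1,2,1,2) retry=(1,2,0,1)
step 23 (R LOAD): counter=11 r=(8,10,11,10) succ=(1,2,1,2) retry=(1,2,0,1)
step 24 (R CAS): counter=12 r=(8,10,11,10) succ=(1,2,2,2) retry=(1,2,0,1)
step 25 (R LOAD): counter=12 r=(8,10,12,10) succ=(1,2,2,2) retry=(1,2,0,1)
step 26 (R CAS): counter=13 r=(8,10,12,10) succ=(1,2,3,2) retry=(1,2,0,1)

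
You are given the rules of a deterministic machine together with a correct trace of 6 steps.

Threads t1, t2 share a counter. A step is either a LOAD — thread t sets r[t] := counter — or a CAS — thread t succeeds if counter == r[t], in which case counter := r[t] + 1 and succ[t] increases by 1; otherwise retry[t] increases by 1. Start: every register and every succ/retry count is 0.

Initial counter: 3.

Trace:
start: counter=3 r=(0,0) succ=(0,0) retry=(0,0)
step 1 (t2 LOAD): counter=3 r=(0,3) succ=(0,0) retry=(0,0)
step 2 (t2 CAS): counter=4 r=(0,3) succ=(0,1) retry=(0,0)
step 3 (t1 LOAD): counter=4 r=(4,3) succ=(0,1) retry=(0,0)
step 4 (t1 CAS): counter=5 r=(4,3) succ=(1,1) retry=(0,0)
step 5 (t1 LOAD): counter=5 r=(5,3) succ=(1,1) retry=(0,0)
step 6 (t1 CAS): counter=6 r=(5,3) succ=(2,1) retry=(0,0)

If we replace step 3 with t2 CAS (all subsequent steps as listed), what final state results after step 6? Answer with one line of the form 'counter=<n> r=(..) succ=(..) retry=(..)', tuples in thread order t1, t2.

counter=5 r=(4,3) succ=(1,1) retry=(1,1)

(re-executing from step 3 with the substitution; state before step 3: counter=4 r=(0,3) succ=(0,1) retry=(0,0))
step 3 (t2 CAS): counter=4 r=(0,3) succ=(0,1) retry=(0,1)
step 4 (t1 CAS): counter=4 r=(0,3) succ=(0,1) retry=(1,1)
step 5 (t1 LOAD): counter=4 r=(4,3) succ=(0,1) retry=(1,1)
step 6 (t1 CAS): counter=5 r=(4,3) succ=(1,1) retry=(1,1)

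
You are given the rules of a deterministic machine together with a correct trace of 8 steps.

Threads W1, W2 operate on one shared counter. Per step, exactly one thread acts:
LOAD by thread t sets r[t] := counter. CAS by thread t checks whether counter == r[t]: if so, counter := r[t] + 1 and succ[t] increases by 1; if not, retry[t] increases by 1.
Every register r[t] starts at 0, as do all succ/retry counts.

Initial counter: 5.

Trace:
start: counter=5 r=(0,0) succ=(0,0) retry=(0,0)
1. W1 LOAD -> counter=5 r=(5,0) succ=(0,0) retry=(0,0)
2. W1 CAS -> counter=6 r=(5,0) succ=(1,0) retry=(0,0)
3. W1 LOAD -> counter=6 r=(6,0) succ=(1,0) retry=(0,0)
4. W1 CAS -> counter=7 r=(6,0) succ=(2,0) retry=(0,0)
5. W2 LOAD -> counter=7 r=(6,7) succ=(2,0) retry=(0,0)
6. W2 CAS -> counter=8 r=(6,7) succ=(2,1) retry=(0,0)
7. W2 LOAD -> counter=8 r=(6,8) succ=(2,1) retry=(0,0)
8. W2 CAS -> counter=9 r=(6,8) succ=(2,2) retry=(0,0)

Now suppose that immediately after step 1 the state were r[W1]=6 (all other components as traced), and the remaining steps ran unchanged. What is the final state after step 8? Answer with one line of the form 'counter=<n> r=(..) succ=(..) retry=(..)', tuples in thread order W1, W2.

counter=8 r=(5,7) succ=(1,2) retry=(1,0)

state after step 1 := counter=5 r=(6,0) succ=(0,0) retry=(0,0)
2. W1 CAS -> counter=5 r=(6,0) succ=(0,0) retry=(1,0)
3. W1 LOAD -> counter=5 r=(5,0) succ=(0,0) retry=(1,0)
4. W1 CAS -> counter=6 r=(5,0) succ=(1,0) retry=(1,0)
5. W2 LOAD -> counter=6 r=(5,6) succ=(1,0) retry=(1,0)
6. W2 CAS -> counter=7 r=(5,6) succ=(1,1) retry=(1,0)
7. W2 LOAD -> counter=7 r=(5,7) succ=(1,1) retry=(1,0)
8. W2 CAS -> counter=8 r=(5,7) succ=(1,2) retry=(1,0)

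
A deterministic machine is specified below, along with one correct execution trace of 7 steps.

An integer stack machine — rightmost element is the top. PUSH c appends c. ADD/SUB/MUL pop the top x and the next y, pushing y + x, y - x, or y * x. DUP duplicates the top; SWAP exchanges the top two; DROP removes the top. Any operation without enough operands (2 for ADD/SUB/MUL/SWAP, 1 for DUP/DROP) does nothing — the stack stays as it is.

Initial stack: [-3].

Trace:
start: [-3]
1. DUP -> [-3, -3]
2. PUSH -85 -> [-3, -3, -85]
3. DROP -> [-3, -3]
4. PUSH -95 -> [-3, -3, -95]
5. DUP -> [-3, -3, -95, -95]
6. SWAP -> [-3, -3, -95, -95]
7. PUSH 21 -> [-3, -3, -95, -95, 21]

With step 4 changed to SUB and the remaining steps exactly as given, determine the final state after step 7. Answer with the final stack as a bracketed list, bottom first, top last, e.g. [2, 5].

[0, 0, 21]

(re-executing from step 4 with the substitution; state before step 4: [-3, -3])
4. SUB -> [0]
5. DUP -> [0, 0]
6. SWAP -> [0, 0]
7. PUSH 21 -> [0, 0, 21]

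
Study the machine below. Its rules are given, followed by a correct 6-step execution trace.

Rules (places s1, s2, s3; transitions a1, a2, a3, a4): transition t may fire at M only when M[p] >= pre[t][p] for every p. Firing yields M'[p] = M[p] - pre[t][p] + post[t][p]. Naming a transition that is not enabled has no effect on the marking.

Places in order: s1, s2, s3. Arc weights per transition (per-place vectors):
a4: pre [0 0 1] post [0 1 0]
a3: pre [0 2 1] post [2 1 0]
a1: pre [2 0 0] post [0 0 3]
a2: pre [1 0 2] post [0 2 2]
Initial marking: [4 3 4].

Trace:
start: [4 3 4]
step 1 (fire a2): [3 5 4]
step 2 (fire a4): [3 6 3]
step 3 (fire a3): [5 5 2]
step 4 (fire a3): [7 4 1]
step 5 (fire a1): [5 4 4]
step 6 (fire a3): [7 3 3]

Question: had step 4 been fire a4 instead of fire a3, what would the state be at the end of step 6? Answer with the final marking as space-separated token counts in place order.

(re-executing from step 4 with the substitution; state before step 4: [5 5 2])
step 4 (fire a4): [5 6 1]
step 5 (fire a1): [3 6 4]
step 6 (fire a3): [5 5 3]

5 5 3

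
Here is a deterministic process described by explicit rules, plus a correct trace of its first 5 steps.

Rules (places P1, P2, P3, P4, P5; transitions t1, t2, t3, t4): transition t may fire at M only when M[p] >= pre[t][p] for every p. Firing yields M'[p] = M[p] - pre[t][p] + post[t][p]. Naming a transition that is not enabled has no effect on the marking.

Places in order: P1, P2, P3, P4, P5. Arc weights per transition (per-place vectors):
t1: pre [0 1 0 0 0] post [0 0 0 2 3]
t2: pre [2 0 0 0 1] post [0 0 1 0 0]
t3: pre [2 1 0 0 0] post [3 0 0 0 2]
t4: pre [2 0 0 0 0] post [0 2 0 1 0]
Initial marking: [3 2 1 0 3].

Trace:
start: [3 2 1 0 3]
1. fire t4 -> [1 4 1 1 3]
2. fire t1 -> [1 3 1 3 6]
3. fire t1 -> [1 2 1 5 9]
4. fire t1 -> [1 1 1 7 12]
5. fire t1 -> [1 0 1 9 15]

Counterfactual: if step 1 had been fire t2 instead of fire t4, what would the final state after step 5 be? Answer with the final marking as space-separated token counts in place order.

1 0 2 4 8

(re-executing from step 1 with the substitution; state before step 1: [3 2 1 0 3])
1. fire t2 -> [1 2 2 0 2]
2. fire t1 -> [1 1 2 2 5]
3. fire t1 -> [1 0 2 4 8]
4. fire t1 -> [1 0 2 4 8]
5. fire t1 -> [1 0 2 4 8]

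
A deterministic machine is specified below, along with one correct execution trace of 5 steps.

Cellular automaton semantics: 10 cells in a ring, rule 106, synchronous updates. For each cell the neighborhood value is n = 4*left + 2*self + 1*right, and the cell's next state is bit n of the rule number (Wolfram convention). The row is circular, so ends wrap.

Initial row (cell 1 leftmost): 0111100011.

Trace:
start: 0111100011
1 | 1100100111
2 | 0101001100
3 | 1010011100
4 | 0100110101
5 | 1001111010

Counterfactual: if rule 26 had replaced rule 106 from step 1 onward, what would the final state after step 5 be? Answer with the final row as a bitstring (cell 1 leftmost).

0101100100

(re-executing steps 1..5 under rule 26; state before step 1: 0111100011)
1 | 0100010110
2 | 1010100101
3 | 0000011001
4 | 1000110110
5 | 0101100100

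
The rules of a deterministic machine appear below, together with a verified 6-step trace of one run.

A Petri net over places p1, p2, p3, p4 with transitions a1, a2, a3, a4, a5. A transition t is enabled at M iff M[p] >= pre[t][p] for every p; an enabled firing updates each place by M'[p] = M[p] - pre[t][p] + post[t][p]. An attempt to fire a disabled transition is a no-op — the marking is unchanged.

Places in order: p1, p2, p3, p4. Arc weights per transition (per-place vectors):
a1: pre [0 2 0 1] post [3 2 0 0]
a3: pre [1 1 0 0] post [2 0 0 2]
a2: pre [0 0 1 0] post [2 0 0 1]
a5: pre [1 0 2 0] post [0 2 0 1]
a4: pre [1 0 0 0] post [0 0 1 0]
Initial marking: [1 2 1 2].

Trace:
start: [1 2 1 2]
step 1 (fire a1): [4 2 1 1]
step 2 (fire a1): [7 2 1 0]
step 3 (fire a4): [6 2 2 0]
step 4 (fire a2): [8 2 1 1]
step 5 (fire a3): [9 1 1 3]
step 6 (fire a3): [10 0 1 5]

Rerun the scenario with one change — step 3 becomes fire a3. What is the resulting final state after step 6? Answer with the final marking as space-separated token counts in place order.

11 0 0 5

(re-executing from step 3 with the substitution; state before step 3: [7 2 1 0])
step 3 (fire a3): [8 1 1 2]
step 4 (fire a2): [10 1 0 3]
step 5 (fire a3): [11 0 0 5]
step 6 (fire a3): [11 0 0 5]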